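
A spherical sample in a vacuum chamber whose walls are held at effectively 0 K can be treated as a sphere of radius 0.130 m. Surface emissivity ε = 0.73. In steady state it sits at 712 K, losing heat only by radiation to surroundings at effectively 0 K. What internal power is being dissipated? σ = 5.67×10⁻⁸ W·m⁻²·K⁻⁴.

Steady state: P = εσA T⁴.
A = 4πr² = 0.2124 m²; T⁴ = (712)⁴ = 2.570×10¹¹ K⁴.
P = 0.73 × 5.67×10⁻⁸ × 0.2124 × 2.570×10¹¹.

P ≈ 2260 W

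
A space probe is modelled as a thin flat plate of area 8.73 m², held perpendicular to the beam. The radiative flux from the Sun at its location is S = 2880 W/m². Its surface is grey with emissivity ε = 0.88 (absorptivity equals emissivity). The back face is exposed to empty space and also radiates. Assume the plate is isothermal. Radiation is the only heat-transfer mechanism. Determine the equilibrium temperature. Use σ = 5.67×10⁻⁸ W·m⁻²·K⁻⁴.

At equilibrium, absorbed power = emitted power.
Absorbing cross-section = A = 8.730 m²; emitting surface = 2A = 17.46 m² (ratio 2).
εS·A_cross = εσ·A_surf·T⁴  ⇒  T⁴ = S/(2σ)   (ε cancels).
T⁴ = 2880/(2·5.67×10⁻⁸) = 2.540×10¹⁰ K⁴.
T = (2.540×10¹⁰)^(1/4).

T ≈ 399 K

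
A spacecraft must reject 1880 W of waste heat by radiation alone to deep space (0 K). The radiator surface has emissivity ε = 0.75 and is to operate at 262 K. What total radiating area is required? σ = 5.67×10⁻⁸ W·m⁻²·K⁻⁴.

A ≈ 9.38 m²

P = εσA T⁴ ⇒ A = P/(εσT⁴).
T⁴ = 4.712×10⁹ K⁴.
A = 1880/(0.75 × 5.67×10⁻⁸ × 4.712×10⁹).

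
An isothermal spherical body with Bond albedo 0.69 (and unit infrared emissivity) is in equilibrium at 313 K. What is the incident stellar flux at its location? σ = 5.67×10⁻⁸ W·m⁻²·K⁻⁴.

S ≈ 7020 W/m²

(1−a)S·πr² = σ·4πr²·T⁴ ⇒ S = 4σT⁴/(1−a).
S = 4·5.67×10⁻⁸·9.598×10⁹/0.310.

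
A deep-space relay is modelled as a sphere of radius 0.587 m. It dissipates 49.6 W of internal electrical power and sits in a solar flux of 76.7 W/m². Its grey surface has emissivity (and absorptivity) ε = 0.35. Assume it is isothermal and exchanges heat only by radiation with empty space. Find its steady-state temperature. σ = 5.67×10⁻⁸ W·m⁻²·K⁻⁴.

At steady state, absorbed solar power + internal power = radiated power.
Absorbed: α·S·A_cross = 0.35·76.7·1.082 = 29.06 W (cross-section πr²).
Total input = 29.06 + 49.6 = 78.66 W.
Radiated: εσ·A_surf·T⁴ with A_surf = 4πr² = 4.330 m².
T⁴ = 78.66/(0.35·5.67×10⁻⁸·4.330) = 9.154×10⁸ K⁴.

T ≈ 174 K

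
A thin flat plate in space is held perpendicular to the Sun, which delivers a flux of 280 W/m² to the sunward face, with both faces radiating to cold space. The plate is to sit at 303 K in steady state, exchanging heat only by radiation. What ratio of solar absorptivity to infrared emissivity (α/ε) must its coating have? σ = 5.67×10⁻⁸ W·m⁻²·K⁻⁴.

α/ε ≈ 3.41

Balance: αS·A = εσ·2A·T⁴ ⇒ α/ε = 2σT⁴/S.
α/ε = 2·5.67×10⁻⁸·(303)⁴/280 = 2·5.67×10⁻⁸·8.429×10⁹/280.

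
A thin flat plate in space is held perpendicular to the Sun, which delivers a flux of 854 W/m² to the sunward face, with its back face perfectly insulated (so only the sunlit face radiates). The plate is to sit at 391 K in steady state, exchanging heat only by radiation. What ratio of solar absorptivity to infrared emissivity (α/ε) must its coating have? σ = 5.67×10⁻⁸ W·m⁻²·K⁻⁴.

α/ε ≈ 1.55

Balance: αS·A = εσ·1A·T⁴ ⇒ α/ε = σT⁴/S.
α/ε = 5.67×10⁻⁸·(391)⁴/854 = 5.67×10⁻⁸·2.337×10¹⁰/854.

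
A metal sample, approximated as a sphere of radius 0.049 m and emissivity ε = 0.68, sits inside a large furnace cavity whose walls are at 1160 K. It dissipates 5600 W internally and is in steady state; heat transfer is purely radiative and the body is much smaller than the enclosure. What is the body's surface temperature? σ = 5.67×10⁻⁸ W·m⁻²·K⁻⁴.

For a small grey body in a large enclosure, net radiated power = εσA(T⁴ − T_w⁴).
Steady state: P = εσA(T⁴ − T_w⁴) with A = 4πr² = 0.03017 m².
T⁴ = P/(εσA) + T_w⁴ = 5600/(0.68·5.67×10⁻⁸·0.03017) + (1160)⁴
    = 4.814×10¹² + 1.811×10¹² = 6.625×10¹² K⁴.

T ≈ 1600 K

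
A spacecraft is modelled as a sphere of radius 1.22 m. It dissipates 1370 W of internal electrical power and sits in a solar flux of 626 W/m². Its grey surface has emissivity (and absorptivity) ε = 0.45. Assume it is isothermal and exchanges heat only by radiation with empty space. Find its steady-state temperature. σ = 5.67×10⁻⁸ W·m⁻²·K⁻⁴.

T ≈ 274 K

At steady state, absorbed solar power + internal power = radiated power.
Absorbed: α·S·A_cross = 0.45·626·4.676 = 1317 W (cross-section πr²).
Total input = 1317 + 1370 = 2687 W.
Radiated: εσ·A_surf·T⁴ with A_surf = 4πr² = 18.70 m².
T⁴ = 2687/(0.45·5.67×10⁻⁸·18.70) = 5.631×10⁹ K⁴.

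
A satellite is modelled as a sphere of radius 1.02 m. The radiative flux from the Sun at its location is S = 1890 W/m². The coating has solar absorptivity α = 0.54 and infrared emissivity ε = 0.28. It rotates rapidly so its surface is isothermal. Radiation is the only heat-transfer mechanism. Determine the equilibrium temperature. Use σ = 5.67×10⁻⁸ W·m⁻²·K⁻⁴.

T ≈ 356 K

At equilibrium, absorbed power = emitted power.
Absorbing cross-section = πr² = 3.269 m²; emitting surface = 4πr² = 13.07 m² (ratio 4).
αS·A_cross = εσ·A_surf·T⁴  ⇒  T⁴ = αS/(ε·4σ).
T⁴ = 0.540·1890/(0.28·4·5.67×10⁻⁸) = 1.607×10¹⁰ K⁴.
T = (1.607×10¹⁰)^(1/4).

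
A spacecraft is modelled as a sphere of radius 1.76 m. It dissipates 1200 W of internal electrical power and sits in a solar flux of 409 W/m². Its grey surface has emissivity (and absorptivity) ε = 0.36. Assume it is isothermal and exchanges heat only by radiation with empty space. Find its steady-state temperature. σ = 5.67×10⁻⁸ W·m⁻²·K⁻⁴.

At steady state, absorbed solar power + internal power = radiated power.
Absorbed: α·S·A_cross = 0.36·409·9.731 = 1433 W (cross-section πr²).
Total input = 1433 + 1200 = 2633 W.
Radiated: εσ·A_surf·T⁴ with A_surf = 4πr² = 38.93 m².
T⁴ = 2633/(0.36·5.67×10⁻⁸·38.93) = 3.314×10⁹ K⁴.

T ≈ 240 K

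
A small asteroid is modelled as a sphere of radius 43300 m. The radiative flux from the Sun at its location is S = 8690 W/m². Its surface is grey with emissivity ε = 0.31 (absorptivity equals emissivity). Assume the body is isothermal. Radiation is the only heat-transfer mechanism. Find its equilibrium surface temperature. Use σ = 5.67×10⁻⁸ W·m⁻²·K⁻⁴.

T ≈ 442 K

At equilibrium, absorbed power = emitted power.
Absorbing cross-section = πr² = 5.890×10⁹ m²; emitting surface = 4πr² = 2.356×10¹⁰ m² (ratio 4).
εS·A_cross = εσ·A_surf·T⁴  ⇒  T⁴ = S/(4σ)   (ε cancels).
T⁴ = 8690/(4·5.67×10⁻⁸) = 3.832×10¹⁰ K⁴.
T = (3.832×10¹⁰)^(1/4).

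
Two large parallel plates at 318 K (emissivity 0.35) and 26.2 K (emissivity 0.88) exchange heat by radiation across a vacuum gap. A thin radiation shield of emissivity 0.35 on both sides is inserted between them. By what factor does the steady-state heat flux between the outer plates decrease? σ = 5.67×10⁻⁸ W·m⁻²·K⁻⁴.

factor ≈ 2.57

Without shield: q₀ = σΔ(T⁴)/(1/ε₁+1/ε₂−1) with denominator 2.994.
With shield the two gaps are in series; the resistances add: (1/ε₁+1/ε_s−1)+(1/ε_s+1/ε₂−1) = 4.714+2.994 = 7.708.
Heat-flux ratio q₀/q = 7.708/2.994.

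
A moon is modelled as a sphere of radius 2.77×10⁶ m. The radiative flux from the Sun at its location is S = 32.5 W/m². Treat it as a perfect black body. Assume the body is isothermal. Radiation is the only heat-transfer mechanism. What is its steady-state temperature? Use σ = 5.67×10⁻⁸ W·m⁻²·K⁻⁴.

T ≈ 109 K

At equilibrium, absorbed power = emitted power.
Absorbing cross-section = πr² = 2.411×10¹³ m²; emitting surface = 4πr² = 9.642×10¹³ m² (ratio 4).
S·A_cross = εσ·A_surf·T⁴  ⇒  T⁴ = S/(4σ).
T⁴ = 1.00·32.5/(4·5.67×10⁻⁸) = 1.433×10⁸ K⁴.
T = (1.433×10⁸)^(1/4).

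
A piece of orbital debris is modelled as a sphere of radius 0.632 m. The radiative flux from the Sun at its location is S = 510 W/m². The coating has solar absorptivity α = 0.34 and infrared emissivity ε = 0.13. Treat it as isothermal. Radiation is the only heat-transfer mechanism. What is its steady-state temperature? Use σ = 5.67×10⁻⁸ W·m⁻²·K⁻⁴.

T ≈ 277 K

At equilibrium, absorbed power = emitted power.
Absorbing cross-section = πr² = 1.255 m²; emitting surface = 4πr² = 5.019 m² (ratio 4).
αS·A_cross = εσ·A_surf·T⁴  ⇒  T⁴ = αS/(ε·4σ).
T⁴ = 0.340·510/(0.13·4·5.67×10⁻⁸) = 5.881×10⁹ K⁴.
T = (5.881×10⁹)^(1/4).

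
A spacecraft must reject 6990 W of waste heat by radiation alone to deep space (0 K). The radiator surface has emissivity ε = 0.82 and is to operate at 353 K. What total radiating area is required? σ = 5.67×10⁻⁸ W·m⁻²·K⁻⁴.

A ≈ 9.68 m²

P = εσA T⁴ ⇒ A = P/(εσT⁴).
T⁴ = 1.553×10¹⁰ K⁴.
A = 6990/(0.82 × 5.67×10⁻⁸ × 1.553×10¹⁰).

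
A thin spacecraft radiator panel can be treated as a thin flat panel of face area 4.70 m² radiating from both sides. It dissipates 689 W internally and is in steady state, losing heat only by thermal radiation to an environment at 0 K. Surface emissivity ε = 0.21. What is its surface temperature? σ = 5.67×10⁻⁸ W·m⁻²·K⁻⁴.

T ≈ 280 K

Steady state: internal power = radiated power, P = εσA T⁴.
Radiating area A = 2·4.70 = 9.400 m².
T⁴ = P/(εσA) = 689/(0.21·5.67×10⁻⁸·9.400) = 6.156×10⁹ K⁴.
T = (6.156×10⁹)^(1/4).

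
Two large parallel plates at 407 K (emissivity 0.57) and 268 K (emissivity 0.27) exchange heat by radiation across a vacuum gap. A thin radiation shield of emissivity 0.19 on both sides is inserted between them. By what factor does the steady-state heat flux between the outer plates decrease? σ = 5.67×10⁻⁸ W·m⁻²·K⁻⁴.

factor ≈ 3.14

Without shield: q₀ = σΔ(T⁴)/(1/ε₁+1/ε₂−1) with denominator 4.458.
With shield the two gaps are in series; the resistances add: (1/ε₁+1/ε_s−1)+(1/ε_s+1/ε₂−1) = 6.018+7.967 = 13.98.
Heat-flux ratio q₀/q = 13.98/4.458.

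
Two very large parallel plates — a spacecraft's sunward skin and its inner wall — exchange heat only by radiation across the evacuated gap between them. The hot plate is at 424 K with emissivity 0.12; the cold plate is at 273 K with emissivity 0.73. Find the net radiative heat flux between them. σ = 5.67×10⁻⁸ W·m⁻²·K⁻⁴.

q ≈ 174 W/m²

For two infinite grey parallel plates, q = σ(T₁⁴ − T₂⁴)/(1/ε₁ + 1/ε₂ − 1).
T₁⁴ − T₂⁴ = 3.232×10¹⁰ − 5.555×10⁹ = 2.676×10¹⁰ K⁴.
1/ε₁ + 1/ε₂ − 1 = 8.333 + 1.370 − 1 = 8.703.
q = 5.67×10⁻⁸ × 2.676×10¹⁰ / 8.703.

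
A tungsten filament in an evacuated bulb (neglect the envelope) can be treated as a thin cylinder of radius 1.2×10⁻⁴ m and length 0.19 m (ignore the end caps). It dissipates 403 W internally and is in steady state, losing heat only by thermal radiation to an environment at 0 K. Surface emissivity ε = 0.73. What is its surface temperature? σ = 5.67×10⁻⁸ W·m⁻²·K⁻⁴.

T ≈ 2870 K

Steady state: internal power = radiated power, P = εσA T⁴.
Radiating area A = 2πrL = 1.433×10⁻⁴ m².
T⁴ = P/(εσA) = 403/(0.73·5.67×10⁻⁸·1.433×10⁻⁴) = 6.796×10¹³ K⁴.
T = (6.796×10¹³)^(1/4).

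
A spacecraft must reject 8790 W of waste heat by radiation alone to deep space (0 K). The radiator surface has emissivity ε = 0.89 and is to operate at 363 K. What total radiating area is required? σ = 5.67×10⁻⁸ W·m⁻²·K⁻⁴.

P = εσA T⁴ ⇒ A = P/(εσT⁴).
T⁴ = 1.736×10¹⁰ K⁴.
A = 8790/(0.89 × 5.67×10⁻⁸ × 1.736×10¹⁰).

A ≈ 10.0 m²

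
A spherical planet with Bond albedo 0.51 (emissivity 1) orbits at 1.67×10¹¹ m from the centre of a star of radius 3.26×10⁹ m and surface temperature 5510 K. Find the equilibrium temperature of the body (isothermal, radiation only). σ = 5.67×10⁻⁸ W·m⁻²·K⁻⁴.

The star's surface emits σT_*⁴; at distance d the flux is S = σT_*⁴(R_*/d)².
S = 5.67×10⁻⁸·(5510)⁴·(3.26×10⁹/1.67×10¹¹)² = 19920 W/m².
For an isothermal sphere T⁴ = (1−a)S/(4σ) = 4.303×10¹⁰ K⁴.

T ≈ 455 K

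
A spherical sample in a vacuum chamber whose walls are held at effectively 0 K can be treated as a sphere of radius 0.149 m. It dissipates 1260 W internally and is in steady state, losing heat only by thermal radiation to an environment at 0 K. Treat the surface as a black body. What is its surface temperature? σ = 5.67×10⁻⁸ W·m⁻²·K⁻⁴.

T ≈ 531 K

Steady state: internal power = radiated power, P = εσA T⁴.
Radiating area A = 4πr² = 0.2790 m².
T⁴ = P/(εσA) = 1260/(1.0·5.67×10⁻⁸·0.2790) = 7.965×10¹⁰ K⁴.
T = (7.965×10¹⁰)^(1/4).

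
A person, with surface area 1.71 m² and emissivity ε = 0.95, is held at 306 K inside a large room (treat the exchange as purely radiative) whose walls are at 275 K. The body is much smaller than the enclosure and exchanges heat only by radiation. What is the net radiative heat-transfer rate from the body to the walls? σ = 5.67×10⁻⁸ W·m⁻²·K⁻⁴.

P_net ≈ 281 W

For a small grey body in a large enclosure: P_net = εσA(T_body⁴ − T_wall⁴).
A = 1.71 m²; T_body⁴ − T_wall⁴ = 8.768×10⁹ − 5.719×10⁹ = 3.049×10⁹ K⁴.
|P_net| = 0.95·5.67×10⁻⁸·1.710·3.049×10⁹.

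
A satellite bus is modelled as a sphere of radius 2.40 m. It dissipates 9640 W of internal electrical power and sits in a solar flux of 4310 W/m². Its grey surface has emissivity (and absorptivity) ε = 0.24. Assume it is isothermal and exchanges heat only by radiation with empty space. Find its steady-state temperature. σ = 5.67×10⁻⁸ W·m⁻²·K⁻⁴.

T ≈ 412 K

At steady state, absorbed solar power + internal power = radiated power.
Absorbed: α·S·A_cross = 0.24·4310·18.10 = 18720 W (cross-section πr²).
Total input = 18720 + 9640 = 28360 W.
Radiated: εσ·A_surf·T⁴ with A_surf = 4πr² = 72.38 m².
T⁴ = 28360/(0.24·5.67×10⁻⁸·72.38) = 2.879×10¹⁰ K⁴.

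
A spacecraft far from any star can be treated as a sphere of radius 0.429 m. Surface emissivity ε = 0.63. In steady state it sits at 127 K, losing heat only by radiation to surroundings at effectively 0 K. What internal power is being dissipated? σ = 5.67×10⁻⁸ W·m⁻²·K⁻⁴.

P ≈ 21.5 W

Steady state: P = εσA T⁴.
A = 4πr² = 2.313 m²; T⁴ = (127)⁴ = 2.601×10⁸ K⁴.
P = 0.63 × 5.67×10⁻⁸ × 2.313 × 2.601×10⁸.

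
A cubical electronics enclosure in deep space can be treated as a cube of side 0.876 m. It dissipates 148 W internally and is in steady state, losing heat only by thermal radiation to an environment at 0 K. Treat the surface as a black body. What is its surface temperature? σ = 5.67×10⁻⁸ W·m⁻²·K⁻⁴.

Steady state: internal power = radiated power, P = εσA T⁴.
Radiating area A = 6L² = 4.604 m².
T⁴ = P/(εσA) = 148/(1.0·5.67×10⁻⁸·4.604) = 5.669×10⁸ K⁴.
T = (5.669×10⁸)^(1/4).

T ≈ 154 K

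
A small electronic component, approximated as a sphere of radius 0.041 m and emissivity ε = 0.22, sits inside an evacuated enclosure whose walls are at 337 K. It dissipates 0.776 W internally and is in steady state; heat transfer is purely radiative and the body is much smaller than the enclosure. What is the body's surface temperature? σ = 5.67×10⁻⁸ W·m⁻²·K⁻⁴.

T ≈ 355 K

For a small grey body in a large enclosure, net radiated power = εσA(T⁴ − T_w⁴).
Steady state: P = εσA(T⁴ − T_w⁴) with A = 4πr² = 0.02112 m².
T⁴ = P/(εσA) + T_w⁴ = 0.776/(0.22·5.67×10⁻⁸·0.02112) + (337)⁴
    = 2.945×10⁹ + 1.290×10¹⁰ = 1.584×10¹⁰ K⁴.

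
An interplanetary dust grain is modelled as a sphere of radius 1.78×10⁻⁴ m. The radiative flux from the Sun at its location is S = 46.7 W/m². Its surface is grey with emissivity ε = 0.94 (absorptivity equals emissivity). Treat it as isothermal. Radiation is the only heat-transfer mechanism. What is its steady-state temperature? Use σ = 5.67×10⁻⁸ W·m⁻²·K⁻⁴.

At equilibrium, absorbed power = emitted power.
Absorbing cross-section = πr² = 9.954×10⁻⁸ m²; emitting surface = 4πr² = 3.982×10⁻⁷ m² (ratio 4).
εS·A_cross = εσ·A_surf·T⁴  ⇒  T⁴ = S/(4σ)   (ε cancels).
T⁴ = 46.7/(4·5.67×10⁻⁸) = 2.059×10⁸ K⁴.
T = (2.059×10⁸)^(1/4).

T ≈ 120 K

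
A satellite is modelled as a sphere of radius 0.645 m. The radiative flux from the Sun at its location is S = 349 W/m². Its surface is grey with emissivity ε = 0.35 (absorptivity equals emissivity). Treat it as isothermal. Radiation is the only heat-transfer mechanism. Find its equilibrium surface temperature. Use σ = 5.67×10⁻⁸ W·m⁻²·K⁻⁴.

At equilibrium, absorbed power = emitted power.
Absorbing cross-section = πr² = 1.307 m²; emitting surface = 4πr² = 5.228 m² (ratio 4).
εS·A_cross = εσ·A_surf·T⁴  ⇒  T⁴ = S/(4σ)   (ε cancels).
T⁴ = 349/(4·5.67×10⁻⁸) = 1.539×10⁹ K⁴.
T = (1.539×10⁹)^(1/4).

T ≈ 198 K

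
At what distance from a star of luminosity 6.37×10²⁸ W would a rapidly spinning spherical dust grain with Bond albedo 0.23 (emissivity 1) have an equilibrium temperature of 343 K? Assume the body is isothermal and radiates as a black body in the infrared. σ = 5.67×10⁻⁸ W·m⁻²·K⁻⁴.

d ≈ 1.12×10¹² m

For an isothermal black-emitting sphere, (1−a)S·πr² = σ·4πr²·T⁴ ⇒ S = 4σT⁴/(1−a).
S = 4·5.67×10⁻⁸·(343)⁴/0.770 = 4077 W/m².
Flux falls as S = L/(4πd²), so d = √(L/(4πS)) = √(6.37×10²⁸/(4π·4077)).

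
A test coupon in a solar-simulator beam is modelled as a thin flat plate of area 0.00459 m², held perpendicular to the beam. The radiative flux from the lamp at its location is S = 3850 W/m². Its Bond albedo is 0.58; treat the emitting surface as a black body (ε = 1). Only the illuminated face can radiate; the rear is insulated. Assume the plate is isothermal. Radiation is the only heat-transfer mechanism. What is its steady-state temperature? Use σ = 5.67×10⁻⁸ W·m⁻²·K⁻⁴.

At equilibrium, absorbed power = emitted power.
Absorbing cross-section = A = 0.004590 m²; emitting surface = A = 0.004590 m² (ratio 1).
(1−a)S·A_cross = εσ·A_surf·T⁴  ⇒  T⁴ = (1−a)S/(1σ).
T⁴ = 0.420·3850/(1·5.67×10⁻⁸) = 2.852×10¹⁰ K⁴.
T = (2.852×10¹⁰)^(1/4).

T ≈ 411 K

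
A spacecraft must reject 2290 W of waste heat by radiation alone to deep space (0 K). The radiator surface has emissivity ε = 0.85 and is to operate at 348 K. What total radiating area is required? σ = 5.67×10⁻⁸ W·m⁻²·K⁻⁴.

A ≈ 3.24 m²

P = εσA T⁴ ⇒ A = P/(εσT⁴).
T⁴ = 1.467×10¹⁰ K⁴.
A = 2290/(0.85 × 5.67×10⁻⁸ × 1.467×10¹⁰).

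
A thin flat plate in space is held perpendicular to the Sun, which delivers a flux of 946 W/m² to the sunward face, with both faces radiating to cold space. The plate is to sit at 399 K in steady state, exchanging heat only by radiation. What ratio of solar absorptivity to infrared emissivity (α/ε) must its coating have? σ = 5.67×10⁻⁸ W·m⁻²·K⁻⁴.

α/ε ≈ 3.04

Balance: αS·A = εσ·2A·T⁴ ⇒ α/ε = 2σT⁴/S.
α/ε = 2·5.67×10⁻⁸·(399)⁴/946 = 2·5.67×10⁻⁸·2.534×10¹⁰/946.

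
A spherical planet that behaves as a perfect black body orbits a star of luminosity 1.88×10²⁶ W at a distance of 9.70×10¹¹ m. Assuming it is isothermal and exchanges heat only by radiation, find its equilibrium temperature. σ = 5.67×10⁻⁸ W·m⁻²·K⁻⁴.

T ≈ 91.5 K

First find the stellar flux at distance d: S = L/(4πd²) = 1.88×10²⁶/(4π·(9.70×10¹¹)²) = 15.90 W/m².
For an isothermal sphere, absorbed (1−a)S·πr² = emitted σ·4πr²·T⁴, so T⁴ = (1−a)S/(4σ).
T⁴ = 1.00·15.90/(4·5.67×10⁻⁸) = 7.011×10⁷ K⁴.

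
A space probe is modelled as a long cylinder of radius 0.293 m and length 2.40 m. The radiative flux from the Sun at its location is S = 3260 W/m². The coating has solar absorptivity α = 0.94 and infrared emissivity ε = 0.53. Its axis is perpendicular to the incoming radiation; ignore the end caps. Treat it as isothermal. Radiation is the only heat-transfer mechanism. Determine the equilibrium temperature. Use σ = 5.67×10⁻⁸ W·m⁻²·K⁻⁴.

At equilibrium, absorbed power = emitted power.
Absorbing cross-section = 2rL = 1.406 m²; emitting surface = 2πrL = 4.418 m² (ratio π).
αS·A_cross = εσ·A_surf·T⁴  ⇒  T⁴ = αS/(ε·πσ).
T⁴ = 0.940·3260/(0.53·π·5.67×10⁻⁸) = 3.246×10¹⁰ K⁴.
T = (3.246×10¹⁰)^(1/4).

T ≈ 424 K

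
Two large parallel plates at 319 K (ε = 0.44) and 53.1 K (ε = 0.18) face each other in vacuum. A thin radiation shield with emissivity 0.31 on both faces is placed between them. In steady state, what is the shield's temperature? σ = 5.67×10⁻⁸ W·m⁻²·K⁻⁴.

In steady state the net flux on the hot side equals that on the cold side.
σ(T₁⁴−T_s⁴)/D₁ = σ(T_s⁴−T₂⁴)/D₂, with D₁ = 1/ε₁+1/ε_s−1 = 4.499, D₂ = 1/ε_s+1/ε₂−1 = 7.781.
Solve for T_s⁴: T_s⁴ = (D₂·T₁⁴ + D₁·T₂⁴)/(D₁+D₂) = 6.565×10⁹ K⁴.

T_s ≈ 285 K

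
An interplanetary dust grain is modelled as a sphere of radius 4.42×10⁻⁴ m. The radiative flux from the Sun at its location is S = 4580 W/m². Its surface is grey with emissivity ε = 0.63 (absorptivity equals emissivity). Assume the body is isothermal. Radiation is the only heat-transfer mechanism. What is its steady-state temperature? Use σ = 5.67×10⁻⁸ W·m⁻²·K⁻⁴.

T ≈ 377 K

At equilibrium, absorbed power = emitted power.
Absorbing cross-section = πr² = 6.138×10⁻⁷ m²; emitting surface = 4πr² = 2.455×10⁻⁶ m² (ratio 4).
εS·A_cross = εσ·A_surf·T⁴  ⇒  T⁴ = S/(4σ)   (ε cancels).
T⁴ = 4580/(4·5.67×10⁻⁸) = 2.019×10¹⁰ K⁴.
T = (2.019×10¹⁰)^(1/4).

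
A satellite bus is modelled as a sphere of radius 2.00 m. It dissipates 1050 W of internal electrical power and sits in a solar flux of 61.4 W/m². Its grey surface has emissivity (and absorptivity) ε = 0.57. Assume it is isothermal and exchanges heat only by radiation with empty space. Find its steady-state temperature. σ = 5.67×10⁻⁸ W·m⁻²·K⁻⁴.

T ≈ 174 K

At steady state, absorbed solar power + internal power = radiated power.
Absorbed: α·S·A_cross = 0.57·61.4·12.57 = 439.8 W (cross-section πr²).
Total input = 439.8 + 1050 = 1490 W.
Radiated: εσ·A_surf·T⁴ with A_surf = 4πr² = 50.27 m².
T⁴ = 1490/(0.57·5.67×10⁻⁸·50.27) = 9.171×10⁸ K⁴.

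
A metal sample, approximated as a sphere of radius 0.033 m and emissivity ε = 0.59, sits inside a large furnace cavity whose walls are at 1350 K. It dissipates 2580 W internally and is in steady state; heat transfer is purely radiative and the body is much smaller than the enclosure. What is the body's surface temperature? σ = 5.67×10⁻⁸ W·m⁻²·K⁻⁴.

T ≈ 1730 K

For a small grey body in a large enclosure, net radiated power = εσA(T⁴ − T_w⁴).
Steady state: P = εσA(T⁴ − T_w⁴) with A = 4πr² = 0.01368 m².
T⁴ = P/(εσA) + T_w⁴ = 2580/(0.59·5.67×10⁻⁸·0.01368) + (1350)⁴
    = 5.636×10¹² + 3.322×10¹² = 8.957×10¹² K⁴.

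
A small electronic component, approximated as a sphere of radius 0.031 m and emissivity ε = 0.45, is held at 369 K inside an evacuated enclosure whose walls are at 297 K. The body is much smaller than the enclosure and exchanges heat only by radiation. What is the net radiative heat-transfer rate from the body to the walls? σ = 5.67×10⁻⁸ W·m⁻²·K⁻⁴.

P_net ≈ 3.32 W

For a small grey body in a large enclosure: P_net = εσA(T_body⁴ − T_wall⁴).
A = 4πr² = 0.01208 m²; T_body⁴ − T_wall⁴ = 1.854×10¹⁰ − 7.781×10⁹ = 1.076×10¹⁰ K⁴.
|P_net| = 0.45·5.67×10⁻⁸·0.01208·1.076×10¹⁰.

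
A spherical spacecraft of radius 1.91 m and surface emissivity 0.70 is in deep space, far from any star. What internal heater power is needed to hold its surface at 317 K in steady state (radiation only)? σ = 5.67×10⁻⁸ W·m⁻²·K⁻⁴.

P = εσ·4πr²·T⁴.
4πr² = 45.84 m²; T⁴ = 1.010×10¹⁰ K⁴.
P = 0.70·5.67×10⁻⁸·45.84·1.010×10¹⁰.

P ≈ 18400 W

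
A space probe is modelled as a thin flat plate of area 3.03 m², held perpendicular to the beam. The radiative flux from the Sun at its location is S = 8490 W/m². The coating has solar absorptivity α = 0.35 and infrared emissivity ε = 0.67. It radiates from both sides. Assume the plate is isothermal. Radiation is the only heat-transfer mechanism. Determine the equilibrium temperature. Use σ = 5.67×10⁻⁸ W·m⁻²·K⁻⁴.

T ≈ 445 K

At equilibrium, absorbed power = emitted power.
Absorbing cross-section = A = 3.030 m²; emitting surface = 2A = 6.060 m² (ratio 2).
αS·A_cross = εσ·A_surf·T⁴  ⇒  T⁴ = αS/(ε·2σ).
T⁴ = 0.350·8490/(0.67·2·5.67×10⁻⁸) = 3.911×10¹⁰ K⁴.
T = (3.911×10¹⁰)^(1/4).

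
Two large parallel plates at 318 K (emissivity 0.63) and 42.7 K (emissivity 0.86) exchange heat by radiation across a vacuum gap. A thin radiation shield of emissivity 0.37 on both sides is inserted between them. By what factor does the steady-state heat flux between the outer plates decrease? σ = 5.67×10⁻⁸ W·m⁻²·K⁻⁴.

Without shield: q₀ = σΔ(T⁴)/(1/ε₁+1/ε₂−1) with denominator 1.750.
With shield the two gaps are in series; the resistances add: (1/ε₁+1/ε_s−1)+(1/ε_s+1/ε₂−1) = 3.290+2.865 = 6.155.
Heat-flux ratio q₀/q = 6.155/1.750.

factor ≈ 3.52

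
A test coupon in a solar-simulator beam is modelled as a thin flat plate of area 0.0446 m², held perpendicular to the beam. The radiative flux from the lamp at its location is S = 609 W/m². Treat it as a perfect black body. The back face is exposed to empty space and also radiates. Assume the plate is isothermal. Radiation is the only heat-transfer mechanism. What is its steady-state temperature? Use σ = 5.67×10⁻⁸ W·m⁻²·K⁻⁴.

At equilibrium, absorbed power = emitted power.
Absorbing cross-section = A = 0.04460 m²; emitting surface = 2A = 0.08920 m² (ratio 2).
S·A_cross = εσ·A_surf·T⁴  ⇒  T⁴ = S/(2σ).
T⁴ = 1.00·609/(2·5.67×10⁻⁸) = 5.370×10⁹ K⁴.
T = (5.370×10⁹)^(1/4).

T ≈ 271 K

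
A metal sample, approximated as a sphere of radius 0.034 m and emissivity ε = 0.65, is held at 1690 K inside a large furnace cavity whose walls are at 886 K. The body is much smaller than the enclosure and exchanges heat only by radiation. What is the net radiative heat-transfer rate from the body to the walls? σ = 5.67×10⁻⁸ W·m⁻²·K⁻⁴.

P_net ≈ 4040 W

For a small grey body in a large enclosure: P_net = εσA(T_body⁴ − T_wall⁴).
A = 4πr² = 0.01453 m²; T_body⁴ − T_wall⁴ = 8.157×10¹² − 6.162×10¹¹ = 7.541×10¹² K⁴.
|P_net| = 0.65·5.67×10⁻⁸·0.01453·7.541×10¹².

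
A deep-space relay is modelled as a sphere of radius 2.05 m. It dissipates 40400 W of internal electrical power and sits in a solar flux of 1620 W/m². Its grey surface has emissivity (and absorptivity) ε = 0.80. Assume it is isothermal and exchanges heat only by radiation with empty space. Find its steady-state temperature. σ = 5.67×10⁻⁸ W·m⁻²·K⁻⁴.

T ≈ 394 K

At steady state, absorbed solar power + internal power = radiated power.
Absorbed: α·S·A_cross = 0.80·1620·13.20 = 17110 W (cross-section πr²).
Total input = 17110 + 40400 = 57510 W.
Radiated: εσ·A_surf·T⁴ with A_surf = 4πr² = 52.81 m².
T⁴ = 57510/(0.80·5.67×10⁻⁸·52.81) = 2.401×10¹⁰ K⁴.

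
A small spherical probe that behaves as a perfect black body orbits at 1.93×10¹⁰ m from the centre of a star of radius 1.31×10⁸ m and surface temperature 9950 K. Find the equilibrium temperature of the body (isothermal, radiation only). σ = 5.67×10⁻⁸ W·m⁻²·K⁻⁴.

T ≈ 580 K

The star's surface emits σT_*⁴; at distance d the flux is S = σT_*⁴(R_*/d)².
S = 5.67×10⁻⁸·(9950)⁴·(1.31×10⁸/1.93×10¹⁰)² = 25600 W/m².
For an isothermal sphere T⁴ = (1−a)S/(4σ) = 1.129×10¹¹ K⁴.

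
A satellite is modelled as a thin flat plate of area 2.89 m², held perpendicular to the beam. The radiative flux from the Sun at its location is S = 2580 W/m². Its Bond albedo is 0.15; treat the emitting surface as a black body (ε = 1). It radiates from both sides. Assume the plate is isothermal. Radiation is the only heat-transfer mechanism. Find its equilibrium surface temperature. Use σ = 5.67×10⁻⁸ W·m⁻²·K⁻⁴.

At equilibrium, absorbed power = emitted power.
Absorbing cross-section = A = 2.890 m²; emitting surface = 2A = 5.780 m² (ratio 2).
(1−a)S·A_cross = εσ·A_surf·T⁴  ⇒  T⁴ = (1−a)S/(2σ).
T⁴ = 0.850·2580/(2·5.67×10⁻⁸) = 1.934×10¹⁰ K⁴.
T = (1.934×10¹⁰)^(1/4).

T ≈ 373 K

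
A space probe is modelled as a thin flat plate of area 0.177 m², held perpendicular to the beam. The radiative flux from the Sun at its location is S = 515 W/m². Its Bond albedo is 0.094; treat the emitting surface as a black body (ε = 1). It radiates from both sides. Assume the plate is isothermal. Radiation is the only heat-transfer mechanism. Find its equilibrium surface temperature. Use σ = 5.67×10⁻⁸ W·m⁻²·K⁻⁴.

T ≈ 253 K

At equilibrium, absorbed power = emitted power.
Absorbing cross-section = A = 0.1770 m²; emitting surface = 2A = 0.3540 m² (ratio 2).
(1−a)S·A_cross = εσ·A_surf·T⁴  ⇒  T⁴ = (1−a)S/(2σ).
T⁴ = 0.906·515/(2·5.67×10⁻⁸) = 4.115×10⁹ K⁴.
T = (4.115×10⁹)^(1/4).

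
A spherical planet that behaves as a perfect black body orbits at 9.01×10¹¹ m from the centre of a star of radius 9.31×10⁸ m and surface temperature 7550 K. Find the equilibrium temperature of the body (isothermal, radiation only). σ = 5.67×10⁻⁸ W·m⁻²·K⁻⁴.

The star's surface emits σT_*⁴; at distance d the flux is S = σT_*⁴(R_*/d)².
S = 5.67×10⁻⁸·(7550)⁴·(9.31×10⁸/9.01×10¹¹)² = 196.7 W/m².
For an isothermal sphere T⁴ = (1−a)S/(4σ) = 8.673×10⁸ K⁴.

T ≈ 172 K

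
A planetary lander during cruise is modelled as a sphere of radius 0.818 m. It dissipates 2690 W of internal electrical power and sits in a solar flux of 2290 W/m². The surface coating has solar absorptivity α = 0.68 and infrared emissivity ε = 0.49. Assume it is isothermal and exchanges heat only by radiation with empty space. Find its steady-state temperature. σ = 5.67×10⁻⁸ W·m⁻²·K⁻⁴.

At steady state, absorbed solar power + internal power = radiated power.
Absorbed: α·S·A_cross = 0.68·2290·2.102 = 3273 W (cross-section πr²).
Total input = 3273 + 2690 = 5963 W.
Radiated: εσ·A_surf·T⁴ with A_surf = 4πr² = 8.408 m².
T⁴ = 5963/(0.49·5.67×10⁻⁸·8.408) = 2.553×10¹⁰ K⁴.

T ≈ 400 K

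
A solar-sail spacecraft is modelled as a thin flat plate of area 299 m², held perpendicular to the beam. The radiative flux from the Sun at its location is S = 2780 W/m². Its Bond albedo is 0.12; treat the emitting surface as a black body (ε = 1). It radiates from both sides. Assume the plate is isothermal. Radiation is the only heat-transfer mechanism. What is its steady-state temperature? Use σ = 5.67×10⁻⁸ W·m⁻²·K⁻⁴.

At equilibrium, absorbed power = emitted power.
Absorbing cross-section = A = 299.0 m²; emitting surface = 2A = 598.0 m² (ratio 2).
(1−a)S·A_cross = εσ·A_surf·T⁴  ⇒  T⁴ = (1−a)S/(2σ).
T⁴ = 0.880·2780/(2·5.67×10⁻⁸) = 2.157×10¹⁰ K⁴.
T = (2.157×10¹⁰)^(1/4).

T ≈ 383 K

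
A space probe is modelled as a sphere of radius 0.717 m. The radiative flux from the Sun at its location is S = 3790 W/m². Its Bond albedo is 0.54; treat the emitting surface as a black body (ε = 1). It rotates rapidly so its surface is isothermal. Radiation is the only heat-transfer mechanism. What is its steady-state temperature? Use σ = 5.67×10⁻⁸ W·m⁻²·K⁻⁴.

At equilibrium, absorbed power = emitted power.
Absorbing cross-section = πr² = 1.615 m²; emitting surface = 4πr² = 6.460 m² (ratio 4).
(1−a)S·A_cross = εσ·A_surf·T⁴  ⇒  T⁴ = (1−a)S/(4σ).
T⁴ = 0.460·3790/(4·5.67×10⁻⁸) = 7.687×10⁹ K⁴.
T = (7.687×10⁹)^(1/4).

T ≈ 296 K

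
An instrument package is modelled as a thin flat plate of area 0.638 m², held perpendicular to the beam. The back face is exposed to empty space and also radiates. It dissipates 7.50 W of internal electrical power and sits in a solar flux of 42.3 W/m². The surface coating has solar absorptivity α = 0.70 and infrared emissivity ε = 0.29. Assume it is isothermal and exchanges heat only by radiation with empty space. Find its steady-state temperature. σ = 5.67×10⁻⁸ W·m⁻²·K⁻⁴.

T ≈ 188 K

At steady state, absorbed solar power + internal power = radiated power.
Absorbed: α·S·A_cross = 0.70·42.3·0.6380 = 18.89 W (cross-section A).
Total input = 18.89 + 7.50 = 26.39 W.
Radiated: εσ·A_surf·T⁴ with A_surf = 2A = 1.276 m².
T⁴ = 26.39/(0.29·5.67×10⁻⁸·1.276) = 1.258×10⁹ K⁴.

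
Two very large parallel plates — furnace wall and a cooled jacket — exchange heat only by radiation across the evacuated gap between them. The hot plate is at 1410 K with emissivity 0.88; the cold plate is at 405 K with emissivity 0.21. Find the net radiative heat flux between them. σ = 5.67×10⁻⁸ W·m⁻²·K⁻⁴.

q ≈ 45400 W/m²

For two infinite grey parallel plates, q = σ(T₁⁴ − T₂⁴)/(1/ε₁ + 1/ε₂ − 1).
T₁⁴ − T₂⁴ = 3.953×10¹² − 2.690×10¹⁰ = 3.926×10¹² K⁴.
1/ε₁ + 1/ε₂ − 1 = 1.136 + 4.762 − 1 = 4.898.
q = 5.67×10⁻⁸ × 3.926×10¹² / 4.898.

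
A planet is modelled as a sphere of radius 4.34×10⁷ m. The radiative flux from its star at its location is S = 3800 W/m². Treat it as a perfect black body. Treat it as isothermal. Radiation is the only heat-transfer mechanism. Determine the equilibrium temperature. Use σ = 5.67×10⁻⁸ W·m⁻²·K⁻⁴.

T ≈ 360 K

At equilibrium, absorbed power = emitted power.
Absorbing cross-section = πr² = 5.917×10¹⁵ m²; emitting surface = 4πr² = 2.367×10¹⁶ m² (ratio 4).
S·A_cross = εσ·A_surf·T⁴  ⇒  T⁴ = S/(4σ).
T⁴ = 1.00·3800/(4·5.67×10⁻⁸) = 1.675×10¹⁰ K⁴.
T = (1.675×10¹⁰)^(1/4).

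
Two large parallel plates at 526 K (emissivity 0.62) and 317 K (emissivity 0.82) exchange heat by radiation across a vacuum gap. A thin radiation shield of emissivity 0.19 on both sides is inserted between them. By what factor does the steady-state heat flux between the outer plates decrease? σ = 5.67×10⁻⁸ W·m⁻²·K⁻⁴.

Without shield: q₀ = σΔ(T⁴)/(1/ε₁+1/ε₂−1) with denominator 1.832.
With shield the two gaps are in series; the resistances add: (1/ε₁+1/ε_s−1)+(1/ε_s+1/ε₂−1) = 5.876+5.483 = 11.36.
Heat-flux ratio q₀/q = 11.36/1.832.

factor ≈ 6.20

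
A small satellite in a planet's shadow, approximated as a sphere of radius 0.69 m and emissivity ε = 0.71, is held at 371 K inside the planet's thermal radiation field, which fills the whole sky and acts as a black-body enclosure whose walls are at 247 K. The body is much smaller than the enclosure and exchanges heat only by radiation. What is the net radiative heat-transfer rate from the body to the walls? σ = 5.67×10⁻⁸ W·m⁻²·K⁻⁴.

P_net ≈ 3670 W

For a small grey body in a large enclosure: P_net = εσA(T_body⁴ − T_wall⁴).
A = 4πr² = 5.983 m²; T_body⁴ − T_wall⁴ = 1.895×10¹⁰ − 3.722×10⁹ = 1.522×10¹⁰ K⁴.
|P_net| = 0.71·5.67×10⁻⁸·5.983·1.522×10¹⁰.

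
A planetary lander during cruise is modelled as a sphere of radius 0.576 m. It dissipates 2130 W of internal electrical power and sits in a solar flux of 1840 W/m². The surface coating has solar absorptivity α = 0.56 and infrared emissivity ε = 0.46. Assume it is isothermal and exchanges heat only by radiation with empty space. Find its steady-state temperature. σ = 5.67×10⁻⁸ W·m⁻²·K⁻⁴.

T ≈ 414 K

At steady state, absorbed solar power + internal power = radiated power.
Absorbed: α·S·A_cross = 0.56·1840·1.042 = 1074 W (cross-section πr²).
Total input = 1074 + 2130 = 3204 W.
Radiated: εσ·A_surf·T⁴ with A_surf = 4πr² = 4.169 m².
T⁴ = 3204/(0.46·5.67×10⁻⁸·4.169) = 2.946×10¹⁰ K⁴.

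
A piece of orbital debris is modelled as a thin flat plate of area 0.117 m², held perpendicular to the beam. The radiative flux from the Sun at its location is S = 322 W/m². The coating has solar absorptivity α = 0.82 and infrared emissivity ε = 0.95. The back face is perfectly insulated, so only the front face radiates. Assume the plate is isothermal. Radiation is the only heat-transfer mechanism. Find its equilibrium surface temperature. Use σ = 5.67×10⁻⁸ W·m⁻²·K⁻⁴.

At equilibrium, absorbed power = emitted power.
Absorbing cross-section = A = 0.1170 m²; emitting surface = A = 0.1170 m² (ratio 1).
αS·A_cross = εσ·A_surf·T⁴  ⇒  T⁴ = αS/(ε·1σ).
T⁴ = 0.820·322/(0.95·1·5.67×10⁻⁸) = 4.902×10⁹ K⁴.
T = (4.902×10⁹)^(1/4).

T ≈ 265 K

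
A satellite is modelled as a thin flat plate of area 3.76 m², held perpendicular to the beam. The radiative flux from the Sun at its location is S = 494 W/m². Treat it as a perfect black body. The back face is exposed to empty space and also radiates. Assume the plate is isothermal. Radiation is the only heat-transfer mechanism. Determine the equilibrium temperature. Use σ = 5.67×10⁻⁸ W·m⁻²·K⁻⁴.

T ≈ 257 K

At equilibrium, absorbed power = emitted power.
Absorbing cross-section = A = 3.760 m²; emitting surface = 2A = 7.520 m² (ratio 2).
S·A_cross = εσ·A_surf·T⁴  ⇒  T⁴ = S/(2σ).
T⁴ = 1.00·494/(2·5.67×10⁻⁸) = 4.356×10⁹ K⁴.
T = (4.356×10⁹)^(1/4).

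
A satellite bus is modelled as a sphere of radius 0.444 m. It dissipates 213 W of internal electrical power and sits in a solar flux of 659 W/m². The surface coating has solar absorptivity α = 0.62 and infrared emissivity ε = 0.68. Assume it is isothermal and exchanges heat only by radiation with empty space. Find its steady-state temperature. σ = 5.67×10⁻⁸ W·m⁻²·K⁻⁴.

T ≈ 264 K

At steady state, absorbed solar power + internal power = radiated power.
Absorbed: α·S·A_cross = 0.62·659·0.6193 = 253.0 W (cross-section πr²).
Total input = 253.0 + 213 = 466.0 W.
Radiated: εσ·A_surf·T⁴ with A_surf = 4πr² = 2.477 m².
T⁴ = 466.0/(0.68·5.67×10⁻⁸·2.477) = 4.879×10⁹ K⁴.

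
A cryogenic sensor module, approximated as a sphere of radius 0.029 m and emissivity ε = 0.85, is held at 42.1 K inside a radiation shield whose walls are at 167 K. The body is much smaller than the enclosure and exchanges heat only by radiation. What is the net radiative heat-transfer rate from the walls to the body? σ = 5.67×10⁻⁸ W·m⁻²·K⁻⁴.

P_net ≈ 0.395 W

For a small grey body in a large enclosure: P_net = εσA(T_body⁴ − T_wall⁴).
A = 4πr² = 0.01057 m²; T_body⁴ − T_wall⁴ = 3.141×10⁶ − 7.778×10⁸ = -7.747×10⁸ K⁴.
|P_net| = 0.85·5.67×10⁻⁸·0.01057·7.747×10⁸.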